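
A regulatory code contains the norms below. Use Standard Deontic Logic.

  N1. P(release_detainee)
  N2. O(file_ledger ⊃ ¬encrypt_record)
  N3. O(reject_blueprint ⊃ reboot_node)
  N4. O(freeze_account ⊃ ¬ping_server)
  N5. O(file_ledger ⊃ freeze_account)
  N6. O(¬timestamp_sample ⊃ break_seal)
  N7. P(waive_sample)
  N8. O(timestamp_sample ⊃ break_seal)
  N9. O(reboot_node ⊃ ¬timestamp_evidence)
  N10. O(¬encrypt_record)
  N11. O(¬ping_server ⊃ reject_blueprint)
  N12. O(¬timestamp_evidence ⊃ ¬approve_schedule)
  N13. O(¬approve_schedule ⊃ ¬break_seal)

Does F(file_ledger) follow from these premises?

Premises 8 and 6 cover both cases: O(timestamp_sample ⊃ break_seal) and O(¬timestamp_sample ⊃ break_seal). Since timestamp_sample ∨ ¬timestamp_sample is a tautology, O(break_seal) follows.
Premise 13 is O(¬approve_schedule ⊃ ¬break_seal); contrapositively O(break_seal ⊃ approve_schedule). Since O(break_seal) holds, K gives O(approve_schedule).
Premise 12, O(¬timestamp_evidence ⊃ ¬approve_schedule), contraposes to O(approve_schedule ⊃ timestamp_evidence); with O(approve_schedule) we get O(timestamp_evidence).
Premise 9, O(reboot_node ⊃ ¬timestamp_evidence), contraposes to O(timestamp_evidence ⊃ ¬reboot_node); with O(timestamp_evidence) we get O(¬reboot_node).
Premise 3, O(reject_blueprint ⊃ reboot_node), contraposes to O(¬reboot_node ⊃ ¬reject_blueprint); with O(¬reboot_node) we get O(¬reject_blueprint).
Premise 11 is O(¬ping_server ⊃ reject_blueprint); contrapositively O(¬reject_blueprint ⊃ ping_server). Since O(¬reject_blueprint) holds, K gives O(ping_server).
The contrapositive of premise 4 (O(freeze_account ⊃ ¬ping_server)) is O(ping_server ⊃ ¬freeze_account), and O(ping_server) is already established, so O(¬freeze_account).
Premise 5 is O(file_ledger ⊃ freeze_account); contrapositively O(¬freeze_account ⊃ ¬file_ledger). Since O(¬freeze_account) holds, K gives O(¬file_ledger).
Premises 1, 2, 7, 10 do not contribute to this derivation.
So O(¬file_ledger) holds, i.e. F(file_ledger). The claim follows.

Yes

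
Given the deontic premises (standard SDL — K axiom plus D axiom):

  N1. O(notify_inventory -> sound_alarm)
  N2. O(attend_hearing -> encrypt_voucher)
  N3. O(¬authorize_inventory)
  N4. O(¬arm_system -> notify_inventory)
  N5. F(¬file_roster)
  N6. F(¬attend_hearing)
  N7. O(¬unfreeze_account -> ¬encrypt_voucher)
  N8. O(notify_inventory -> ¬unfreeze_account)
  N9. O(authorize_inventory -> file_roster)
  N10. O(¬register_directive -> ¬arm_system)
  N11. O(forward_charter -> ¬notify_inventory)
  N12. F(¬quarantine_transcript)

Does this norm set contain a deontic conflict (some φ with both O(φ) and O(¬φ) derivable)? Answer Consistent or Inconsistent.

Consistent

Premise 9 is O(authorize_inventory -> file_roster); even if O(file_roster) held, inferring O(authorize_inventory) would be affirming the consequent — invalid.
So O(authorize_inventory) is not derivable, and the apparent clash with O(¬authorize_inventory) does not arise.
A world satisfying every obligation exists (e.g. arm_system=true, attend_hearing=true, authorize_inventory=false, encrypt_voucher=true, file_roster=true, forward_charter=false, notify_inventory=false, quarantine_transcript=true, register_directive=true, sound_alarm=false, unfreeze_account=true); no atom is both obligatory and forbidden, so the set is consistent.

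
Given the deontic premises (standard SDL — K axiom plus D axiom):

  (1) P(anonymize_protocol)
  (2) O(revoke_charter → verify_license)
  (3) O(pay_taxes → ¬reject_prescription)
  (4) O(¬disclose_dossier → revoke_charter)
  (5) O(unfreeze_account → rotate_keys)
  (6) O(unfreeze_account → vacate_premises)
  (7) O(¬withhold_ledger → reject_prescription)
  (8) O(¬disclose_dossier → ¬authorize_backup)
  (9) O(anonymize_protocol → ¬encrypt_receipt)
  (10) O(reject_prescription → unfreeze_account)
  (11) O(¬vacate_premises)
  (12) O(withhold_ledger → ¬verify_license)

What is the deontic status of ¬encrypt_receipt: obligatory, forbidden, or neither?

Neither

Premise 9 is O(anonymize_protocol → ¬encrypt_receipt), but O(anonymize_protocol) is not derivable from the premises (the permission P(anonymize_protocol) asserts only ¬O(¬anonymize_protocol), not O(anonymize_protocol)), so it does not yield O(¬encrypt_receipt).
No premise or chain of K-axiom applications forces O(¬encrypt_receipt), and none forces O(encrypt_receipt). So ¬encrypt_receipt is neither obligatory nor forbidden under these norms.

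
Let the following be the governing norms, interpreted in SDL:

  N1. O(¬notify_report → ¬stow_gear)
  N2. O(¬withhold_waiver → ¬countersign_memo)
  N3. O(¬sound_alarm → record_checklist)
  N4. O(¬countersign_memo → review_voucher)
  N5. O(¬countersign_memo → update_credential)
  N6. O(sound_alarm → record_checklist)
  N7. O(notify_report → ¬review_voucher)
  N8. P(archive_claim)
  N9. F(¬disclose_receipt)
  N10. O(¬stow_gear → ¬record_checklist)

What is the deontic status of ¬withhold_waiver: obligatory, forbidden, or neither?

Premises 6 and 3 are O(sound_alarm → record_checklist) and O(¬sound_alarm → record_checklist); every ideal world satisfies sound_alarm or ¬sound_alarm, so in either case record_checklist holds — hence O(record_checklist).
Premise 10 is O(¬stow_gear → ¬record_checklist); contrapositively O(record_checklist → stow_gear). Since O(record_checklist) holds, K gives O(stow_gear).
Premise 1 is O(¬notify_report → ¬stow_gear); contrapositively O(stow_gear → notify_report). Since O(stow_gear) holds, K gives O(notify_report).
With premise 7, O(notify_report → ¬review_voucher), the K-axiom yields O(¬review_voucher).
Premise 4 is O(¬countersign_memo → review_voucher); contrapositively O(¬review_voucher → countersign_memo). Since O(¬review_voucher) holds, K gives O(countersign_memo).
The contrapositive of premise 2 (O(¬withhold_waiver → ¬countersign_memo)) is O(countersign_memo → withhold_waiver), and O(countersign_memo) is already established, so O(withhold_waiver).
Premises 5, 8, 9 do not contribute to this derivation.
Thus O(withhold_waiver), which is F(¬withhold_waiver): ¬withhold_waiver is forbidden.

Forbidden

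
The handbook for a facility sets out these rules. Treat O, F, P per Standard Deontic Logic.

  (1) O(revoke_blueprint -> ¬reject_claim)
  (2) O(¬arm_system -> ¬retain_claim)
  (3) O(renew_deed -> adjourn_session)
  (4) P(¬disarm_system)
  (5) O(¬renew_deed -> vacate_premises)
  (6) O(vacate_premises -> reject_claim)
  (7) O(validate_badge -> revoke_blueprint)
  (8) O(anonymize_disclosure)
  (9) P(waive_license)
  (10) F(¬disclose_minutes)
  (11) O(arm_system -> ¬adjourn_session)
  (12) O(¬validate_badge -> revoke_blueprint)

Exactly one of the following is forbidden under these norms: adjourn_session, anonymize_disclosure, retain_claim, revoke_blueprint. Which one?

retain_claim

By case analysis on ¬validate_badge: premise 12 gives O(¬validate_badge -> revoke_blueprint) and premise 7 gives O(validate_badge -> revoke_blueprint), so O(revoke_blueprint) either way.
Premise 1 is O(revoke_blueprint -> ¬reject_claim); since O(revoke_blueprint), deontic closure gives O(¬reject_claim).
The contrapositive of premise 6 (O(vacate_premises -> reject_claim)) is O(¬reject_claim -> ¬vacate_premises), and O(¬reject_claim) is already established, so O(¬vacate_premises).
Premise 5, O(¬renew_deed -> vacate_premises), contraposes to O(¬vacate_premises -> renew_deed); with O(¬vacate_premises) we get O(renew_deed).
With premise 3, O(renew_deed -> adjourn_session), the K-axiom yields O(adjourn_session).
The contrapositive of premise 11 (O(arm_system -> ¬adjourn_session)) is O(adjourn_session -> ¬arm_system), and O(adjourn_session) is already established, so O(¬arm_system).
From O(¬arm_system) and premise 2, O(¬arm_system -> ¬retain_claim), we obtain O(¬retain_claim).
So O(¬retain_claim) holds, i.e. retain_claim is forbidden. None of the other listed options is forbidden under the premises.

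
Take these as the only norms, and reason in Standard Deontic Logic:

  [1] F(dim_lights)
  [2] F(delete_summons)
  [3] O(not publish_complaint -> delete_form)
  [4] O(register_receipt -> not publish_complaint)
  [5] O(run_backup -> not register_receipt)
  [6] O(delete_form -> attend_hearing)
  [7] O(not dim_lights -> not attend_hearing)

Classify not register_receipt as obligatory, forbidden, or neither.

F(dim_lights) at premise 1 means O(not dim_lights).
With premise 7, O(not dim_lights -> not attend_hearing), the K-axiom yields O(not attend_hearing).
Premise 6 is O(delete_form -> attend_hearing); contrapositively O(not attend_hearing -> not delete_form). Since O(not attend_hearing) holds, K gives O(not delete_form).
The contrapositive of premise 3 (O(not publish_complaint -> delete_form)) is O(not delete_form -> publish_complaint), and O(not delete_form) is already established, so O(publish_complaint).
Premise 4 is O(register_receipt -> not publish_complaint); contrapositively O(publish_complaint -> not register_receipt). Since O(publish_complaint) holds, K gives O(not register_receipt).
Premises 2, 5 do not contribute to this derivation.
Hence not register_receipt is obligatory.

Obligatory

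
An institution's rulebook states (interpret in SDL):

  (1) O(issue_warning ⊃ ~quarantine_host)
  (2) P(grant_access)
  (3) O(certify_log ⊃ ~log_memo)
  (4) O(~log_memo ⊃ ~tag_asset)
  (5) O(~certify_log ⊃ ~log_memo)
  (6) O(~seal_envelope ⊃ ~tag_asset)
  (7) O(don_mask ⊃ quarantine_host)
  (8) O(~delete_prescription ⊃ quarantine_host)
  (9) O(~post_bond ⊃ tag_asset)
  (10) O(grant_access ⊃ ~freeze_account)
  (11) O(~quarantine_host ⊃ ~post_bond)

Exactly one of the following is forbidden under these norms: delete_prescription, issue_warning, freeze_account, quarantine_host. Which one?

By case analysis on certify_log: premise 3 gives O(certify_log ⊃ ~log_memo) and premise 5 gives O(~certify_log ⊃ ~log_memo), so O(~log_memo) either way.
Applying K to premise 4 (O(~log_memo ⊃ ~tag_asset)) and O(~log_memo) yields O(~tag_asset).
The contrapositive of premise 9 (O(~post_bond ⊃ tag_asset)) is O(~tag_asset ⊃ post_bond), and O(~tag_asset) is already established, so O(post_bond).
The contrapositive of premise 11 (O(~quarantine_host ⊃ ~post_bond)) is O(post_bond ⊃ quarantine_host), and O(post_bond) is already established, so O(quarantine_host).
Premise 1, O(issue_warning ⊃ ~quarantine_host), contraposes to O(quarantine_host ⊃ ~issue_warning); with O(quarantine_host) we get O(~issue_warning).
So O(~issue_warning) holds, i.e. issue_warning is forbidden. None of the other listed options is forbidden under the premises.

issue_warning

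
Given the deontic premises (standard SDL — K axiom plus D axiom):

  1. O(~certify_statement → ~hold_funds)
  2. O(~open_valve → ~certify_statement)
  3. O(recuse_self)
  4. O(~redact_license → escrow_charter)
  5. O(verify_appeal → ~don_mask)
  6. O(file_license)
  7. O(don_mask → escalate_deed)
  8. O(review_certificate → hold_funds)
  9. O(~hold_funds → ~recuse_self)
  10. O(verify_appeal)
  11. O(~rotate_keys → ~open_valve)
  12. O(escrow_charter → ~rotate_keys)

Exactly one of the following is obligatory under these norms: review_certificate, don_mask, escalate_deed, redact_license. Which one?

redact_license

Premise 3 gives O(recuse_self).
Premise 9, O(~hold_funds → ~recuse_self), contraposes to O(recuse_self → hold_funds); with O(recuse_self) we get O(hold_funds).
Premise 1, O(~certify_statement → ~hold_funds), contraposes to O(hold_funds → certify_statement); with O(hold_funds) we get O(certify_statement).
The contrapositive of premise 2 (O(~open_valve → ~certify_statement)) is O(certify_statement → open_valve), and O(certify_statement) is already established, so O(open_valve).
The contrapositive of premise 11 (O(~rotate_keys → ~open_valve)) is O(open_valve → rotate_keys), and O(open_valve) is already established, so O(rotate_keys).
Premise 12 is O(escrow_charter → ~rotate_keys); contrapositively O(rotate_keys → ~escrow_charter). Since O(rotate_keys) holds, K gives O(~escrow_charter).
Premise 4 is O(~redact_license → escrow_charter); contrapositively O(~escrow_charter → redact_license). Since O(~escrow_charter) holds, K gives O(redact_license).
So O(redact_license) holds — redact_license is obligatory. None of the other listed options is made obligatory by any chain of premises.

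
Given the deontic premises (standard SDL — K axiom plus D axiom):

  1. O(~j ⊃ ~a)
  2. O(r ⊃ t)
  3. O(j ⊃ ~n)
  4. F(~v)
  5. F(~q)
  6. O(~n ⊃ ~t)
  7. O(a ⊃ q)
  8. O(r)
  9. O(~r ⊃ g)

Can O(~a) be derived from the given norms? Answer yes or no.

Premise 8 gives O(r).
With premise 2, O(r ⊃ t), the K-axiom yields O(t).
Premise 6 is O(~n ⊃ ~t); contrapositively O(t ⊃ n). Since O(t) holds, K gives O(n).
The contrapositive of premise 3 (O(j ⊃ ~n)) is O(n ⊃ ~j), and O(n) is already established, so O(~j).
From O(~j) and premise 1, O(~j ⊃ ~a), we obtain O(~a).
Premises 4, 5, 7, 9 do not contribute to this derivation.
So O(~a) follows.

Yes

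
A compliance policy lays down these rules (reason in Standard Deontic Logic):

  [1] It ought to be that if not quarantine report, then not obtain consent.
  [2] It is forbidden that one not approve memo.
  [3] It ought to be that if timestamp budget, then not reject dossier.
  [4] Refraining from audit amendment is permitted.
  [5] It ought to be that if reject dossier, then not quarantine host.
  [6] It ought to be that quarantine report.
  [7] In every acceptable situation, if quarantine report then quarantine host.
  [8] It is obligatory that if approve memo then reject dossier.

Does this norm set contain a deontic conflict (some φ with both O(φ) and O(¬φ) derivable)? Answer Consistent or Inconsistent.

Inconsistent

From premise 6 we have O(quarantine_report).
From O(quarantine_report) and premise 7, O(quarantine_report → quarantine_host), we obtain O(quarantine_host).
Premise 5 is O(reject_dossier → ¬quarantine_host); contrapositively O(quarantine_host → ¬reject_dossier). Since O(quarantine_host) holds, K gives O(¬reject_dossier).
Premise 8 is O(approve_memo → reject_dossier); contrapositively O(¬reject_dossier → ¬approve_memo). Since O(¬reject_dossier) holds, K gives O(¬approve_memo).
Yet premise 2 is F(¬approve_memo), i.e. O(approve_memo).
We now have both O(¬approve_memo) and O(approve_memo) — approve_memo is simultaneously obligatory and forbidden, violating the D-axiom.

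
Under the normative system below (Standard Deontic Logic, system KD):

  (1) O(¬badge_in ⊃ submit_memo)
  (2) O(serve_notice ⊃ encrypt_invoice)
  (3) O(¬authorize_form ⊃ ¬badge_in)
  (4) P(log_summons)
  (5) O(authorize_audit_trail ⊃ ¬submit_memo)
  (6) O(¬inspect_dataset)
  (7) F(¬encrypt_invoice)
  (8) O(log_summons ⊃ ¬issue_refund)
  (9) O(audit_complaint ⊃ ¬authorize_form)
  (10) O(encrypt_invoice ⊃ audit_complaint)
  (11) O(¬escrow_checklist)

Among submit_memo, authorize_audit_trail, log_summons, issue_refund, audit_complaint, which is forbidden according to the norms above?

authorize_audit_trail

Premise 7, F(¬encrypt_invoice), is equivalent to O(encrypt_invoice).
Premise 10 is O(encrypt_invoice ⊃ audit_complaint); since O(encrypt_invoice), deontic closure gives O(audit_complaint).
Premise 9 is O(audit_complaint ⊃ ¬authorize_form); since O(audit_complaint), deontic closure gives O(¬authorize_form).
With premise 3, O(¬authorize_form ⊃ ¬badge_in), the K-axiom yields O(¬badge_in).
From O(¬badge_in) and premise 1, O(¬badge_in ⊃ submit_memo), we obtain O(submit_memo).
Premise 5 is O(authorize_audit_trail ⊃ ¬submit_memo); contrapositively O(submit_memo ⊃ ¬authorize_audit_trail). Since O(submit_memo) holds, K gives O(¬authorize_audit_trail).
So O(¬authorize_audit_trail) holds, i.e. authorize_audit_trail is forbidden. None of the other listed options is forbidden under the premises.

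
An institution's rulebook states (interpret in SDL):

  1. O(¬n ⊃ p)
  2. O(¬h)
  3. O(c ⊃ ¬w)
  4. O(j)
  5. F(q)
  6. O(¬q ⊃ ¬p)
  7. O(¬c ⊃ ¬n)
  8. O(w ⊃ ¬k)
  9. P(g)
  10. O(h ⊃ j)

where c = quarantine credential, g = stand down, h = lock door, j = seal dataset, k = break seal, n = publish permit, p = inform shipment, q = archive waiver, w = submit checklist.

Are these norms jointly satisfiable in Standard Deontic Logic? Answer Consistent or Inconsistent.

Premise 10 is O(h ⊃ j); even if O(j) held, inferring O(h) would be affirming the consequent — invalid.
So O(h) is not derivable, and the apparent clash with O(¬h) does not arise.
A world satisfying every obligation exists (e.g. c=true, g=false, h=false, j=true, k=false, n=true, p=false, q=false, w=false); no atom is both obligatory and forbidden, so the set is consistent.

Consistent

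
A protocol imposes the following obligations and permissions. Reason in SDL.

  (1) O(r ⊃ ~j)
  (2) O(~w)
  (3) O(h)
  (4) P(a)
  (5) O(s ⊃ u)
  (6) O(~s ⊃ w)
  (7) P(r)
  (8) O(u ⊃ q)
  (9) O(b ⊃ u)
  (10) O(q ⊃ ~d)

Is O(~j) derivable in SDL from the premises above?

Premise 1 is O(r ⊃ ~j), but O(r) is not derivable from the premises (the permission P(r) asserts only ~O(~r), not O(r)), so it does not yield O(~j).
No other premise forces O(~j). An ideal world satisfying every premise can still have ~j false, so O(~j) is not derivable.

No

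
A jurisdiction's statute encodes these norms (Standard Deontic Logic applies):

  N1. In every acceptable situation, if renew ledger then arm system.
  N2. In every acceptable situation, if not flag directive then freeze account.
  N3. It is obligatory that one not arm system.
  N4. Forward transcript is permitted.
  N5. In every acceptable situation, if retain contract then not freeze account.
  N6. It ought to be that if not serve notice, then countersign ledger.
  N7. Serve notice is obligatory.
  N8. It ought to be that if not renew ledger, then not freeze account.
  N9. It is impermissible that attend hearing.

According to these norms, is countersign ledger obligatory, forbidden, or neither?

Neither

Premise 6 is O(¬serve_notice → countersign_ledger), but O(¬serve_notice) is not derivable from the premises, so it does not yield O(countersign_ledger).
No premise or chain of K-axiom applications forces O(countersign_ledger), and none forces O(¬countersign_ledger). So countersign_ledger is neither obligatory nor forbidden under these norms.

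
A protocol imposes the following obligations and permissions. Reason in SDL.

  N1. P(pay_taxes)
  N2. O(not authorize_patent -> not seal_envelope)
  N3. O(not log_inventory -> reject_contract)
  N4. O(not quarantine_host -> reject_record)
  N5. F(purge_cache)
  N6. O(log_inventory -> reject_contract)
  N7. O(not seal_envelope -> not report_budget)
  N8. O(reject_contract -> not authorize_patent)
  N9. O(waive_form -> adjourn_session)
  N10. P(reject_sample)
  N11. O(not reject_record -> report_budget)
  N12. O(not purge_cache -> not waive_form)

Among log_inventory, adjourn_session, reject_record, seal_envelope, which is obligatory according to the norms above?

Premises 6 and 3 cover both cases: O(log_inventory -> reject_contract) and O(not log_inventory -> reject_contract). Since log_inventory ∨ not log_inventory is a tautology, O(reject_contract) follows.
Premise 8 is O(reject_contract -> not authorize_patent); since O(reject_contract), deontic closure gives O(not authorize_patent).
Premise 2 is O(not authorize_patent -> not seal_envelope); since O(not authorize_patent), deontic closure gives O(not seal_envelope).
With premise 7, O(not seal_envelope -> not report_budget), the K-axiom yields O(not report_budget).
The contrapositive of premise 11 (O(not reject_record -> report_budget)) is O(not report_budget -> reject_record), and O(not report_budget) is already established, so O(reject_record).
So O(reject_record) holds — reject_record is obligatory. None of the other listed options is made obligatory by any chain of premises.

reject_record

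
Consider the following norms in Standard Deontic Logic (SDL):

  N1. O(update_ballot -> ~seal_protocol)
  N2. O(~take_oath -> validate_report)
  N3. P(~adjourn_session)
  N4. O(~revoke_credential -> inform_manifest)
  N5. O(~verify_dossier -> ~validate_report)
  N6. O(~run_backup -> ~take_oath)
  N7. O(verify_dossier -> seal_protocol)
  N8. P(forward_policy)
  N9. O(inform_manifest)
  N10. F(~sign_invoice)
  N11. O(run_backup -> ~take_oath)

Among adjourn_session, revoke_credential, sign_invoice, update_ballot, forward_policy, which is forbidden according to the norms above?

By case analysis on run_backup: premise 11 gives O(run_backup -> ~take_oath) and premise 6 gives O(~run_backup -> ~take_oath), so O(~take_oath) either way.
With premise 2, O(~take_oath -> validate_report), the K-axiom yields O(validate_report).
Premise 5, O(~verify_dossier -> ~validate_report), contraposes to O(validate_report -> verify_dossier); with O(validate_report) we get O(verify_dossier).
With premise 7, O(verify_dossier -> seal_protocol), the K-axiom yields O(seal_protocol).
Premise 1 is O(update_ballot -> ~seal_protocol); contrapositively O(seal_protocol -> ~update_ballot). Since O(seal_protocol) holds, K gives O(~update_ballot).
So O(~update_ballot) holds, i.e. update_ballot is forbidden. None of the other listed options is forbidden under the premises.

update_ballot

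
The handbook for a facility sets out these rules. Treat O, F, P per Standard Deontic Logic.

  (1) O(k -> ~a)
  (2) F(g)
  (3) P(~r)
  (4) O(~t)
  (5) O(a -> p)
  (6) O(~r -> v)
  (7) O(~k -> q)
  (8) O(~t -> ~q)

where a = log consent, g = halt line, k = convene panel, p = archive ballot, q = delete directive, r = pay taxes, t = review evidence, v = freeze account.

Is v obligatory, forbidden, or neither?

Premise 6 is O(~r -> v), but O(~r) is not derivable from the premises (the permission P(~r) asserts only ~O(r), not O(~r)), so it does not yield O(v).
No premise or chain of K-axiom applications forces O(v), and none forces O(~v). So v is neither obligatory nor forbidden under these norms.

Neither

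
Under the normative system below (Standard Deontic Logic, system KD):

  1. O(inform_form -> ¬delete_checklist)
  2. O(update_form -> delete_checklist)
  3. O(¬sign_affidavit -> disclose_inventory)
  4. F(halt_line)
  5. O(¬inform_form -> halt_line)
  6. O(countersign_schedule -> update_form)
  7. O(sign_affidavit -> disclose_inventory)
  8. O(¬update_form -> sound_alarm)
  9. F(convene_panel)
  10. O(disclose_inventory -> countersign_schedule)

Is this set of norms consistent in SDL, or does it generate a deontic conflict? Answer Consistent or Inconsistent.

Inconsistent

Premises 7 and 3 are O(sign_affidavit -> disclose_inventory) and O(¬sign_affidavit -> disclose_inventory); every ideal world satisfies sign_affidavit or ¬sign_affidavit, so in either case disclose_inventory holds — hence O(disclose_inventory).
Applying K to premise 10 (O(disclose_inventory -> countersign_schedule)) and O(disclose_inventory) yields O(countersign_schedule).
From O(countersign_schedule) and premise 6, O(countersign_schedule -> update_form), we obtain O(update_form).
With premise 2, O(update_form -> delete_checklist), the K-axiom yields O(delete_checklist).
Premise 1 is O(inform_form -> ¬delete_checklist); contrapositively O(delete_checklist -> ¬inform_form). Since O(delete_checklist) holds, K gives O(¬inform_form).
From O(¬inform_form) and premise 5, O(¬inform_form -> halt_line), we obtain O(halt_line).
However, F(halt_line) at premise 4 amounts to O(¬halt_line).
We now have both O(halt_line) and O(¬halt_line) — halt_line is simultaneously obligatory and forbidden, violating the D-axiom.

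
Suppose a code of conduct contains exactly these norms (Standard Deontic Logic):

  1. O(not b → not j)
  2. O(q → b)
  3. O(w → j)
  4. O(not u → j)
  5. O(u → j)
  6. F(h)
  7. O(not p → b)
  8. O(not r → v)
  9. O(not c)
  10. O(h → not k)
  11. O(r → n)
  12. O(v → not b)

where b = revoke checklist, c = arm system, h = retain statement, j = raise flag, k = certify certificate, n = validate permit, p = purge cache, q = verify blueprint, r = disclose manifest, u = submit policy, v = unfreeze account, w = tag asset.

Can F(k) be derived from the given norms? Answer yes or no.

Premise 10 is O(h → not k), but O(h) is not derivable from the premises, so it does not yield O(not k).
No other premise forces O(not k). An ideal world satisfying every premise can still have k true, so F(k) is not derivable.

No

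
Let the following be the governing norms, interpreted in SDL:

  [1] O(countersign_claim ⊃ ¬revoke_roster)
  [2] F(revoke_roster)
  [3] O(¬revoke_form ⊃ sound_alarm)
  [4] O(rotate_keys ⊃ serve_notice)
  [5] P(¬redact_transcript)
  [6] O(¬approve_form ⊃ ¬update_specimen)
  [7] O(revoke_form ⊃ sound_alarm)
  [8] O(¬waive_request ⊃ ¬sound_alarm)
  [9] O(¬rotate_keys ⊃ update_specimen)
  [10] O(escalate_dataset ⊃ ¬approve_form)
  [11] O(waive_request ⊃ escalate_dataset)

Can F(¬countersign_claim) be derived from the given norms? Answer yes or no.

Premise 1 is O(countersign_claim ⊃ ¬revoke_roster); even if O(¬revoke_roster) held, inferring O(countersign_claim) would be affirming the consequent — invalid.
No other premise forces O(countersign_claim). An ideal world satisfying every premise can still have ¬countersign_claim true, so F(¬countersign_claim) is not derivable.

No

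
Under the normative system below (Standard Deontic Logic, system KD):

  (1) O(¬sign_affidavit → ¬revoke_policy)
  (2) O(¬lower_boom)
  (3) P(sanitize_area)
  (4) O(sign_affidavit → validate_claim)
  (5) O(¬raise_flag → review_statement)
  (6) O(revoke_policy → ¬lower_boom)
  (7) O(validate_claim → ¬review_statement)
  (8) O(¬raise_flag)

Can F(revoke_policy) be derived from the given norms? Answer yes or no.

Yes

Premise 8 states O(¬raise_flag) outright.
With premise 5, O(¬raise_flag → review_statement), the K-axiom yields O(review_statement).
Premise 7, O(validate_claim → ¬review_statement), contraposes to O(review_statement → ¬validate_claim); with O(review_statement) we get O(¬validate_claim).
The contrapositive of premise 4 (O(sign_affidavit → validate_claim)) is O(¬validate_claim → ¬sign_affidavit), and O(¬validate_claim) is already established, so O(¬sign_affidavit).
Applying K to premise 1 (O(¬sign_affidavit → ¬revoke_policy)) and O(¬sign_affidavit) yields O(¬revoke_policy).
Premises 2, 3, 6 do not contribute to this derivation.
So O(¬revoke_policy) holds, i.e. F(revoke_policy). The claim follows.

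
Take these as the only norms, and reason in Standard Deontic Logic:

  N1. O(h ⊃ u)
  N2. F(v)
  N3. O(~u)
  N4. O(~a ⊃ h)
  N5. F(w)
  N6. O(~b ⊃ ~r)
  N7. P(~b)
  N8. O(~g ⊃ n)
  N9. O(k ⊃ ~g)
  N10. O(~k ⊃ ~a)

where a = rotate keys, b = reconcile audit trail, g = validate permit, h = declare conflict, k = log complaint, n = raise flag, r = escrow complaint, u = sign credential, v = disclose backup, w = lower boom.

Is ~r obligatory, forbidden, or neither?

Premise 6 is O(~b ⊃ ~r), but O(~b) is not derivable from the premises (the permission P(~b) asserts only ~O(b), not O(~b)), so it does not yield O(~r).
No premise or chain of K-axiom applications forces O(~r), and none forces O(r). So ~r is neither obligatory nor forbidden under these norms.

Neither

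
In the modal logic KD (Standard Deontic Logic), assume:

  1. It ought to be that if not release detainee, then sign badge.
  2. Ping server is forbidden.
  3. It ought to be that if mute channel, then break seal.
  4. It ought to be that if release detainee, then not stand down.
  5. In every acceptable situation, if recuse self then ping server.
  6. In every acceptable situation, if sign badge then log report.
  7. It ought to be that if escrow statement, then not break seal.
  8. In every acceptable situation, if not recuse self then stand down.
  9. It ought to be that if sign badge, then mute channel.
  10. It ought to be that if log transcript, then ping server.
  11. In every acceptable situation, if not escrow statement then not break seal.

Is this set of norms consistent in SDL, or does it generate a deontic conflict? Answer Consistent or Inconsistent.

Premises 7 and 11 cover both cases: O(escrow_statement → ¬break_seal) and O(¬escrow_statement → ¬break_seal). Since escrow_statement ∨ ¬escrow_statement is a tautology, O(¬break_seal) follows.
Premise 3 is O(mute_channel → break_seal); contrapositively O(¬break_seal → ¬mute_channel). Since O(¬break_seal) holds, K gives O(¬mute_channel).
Premise 9 is O(sign_badge → mute_channel); contrapositively O(¬mute_channel → ¬sign_badge). Since O(¬mute_channel) holds, K gives O(¬sign_badge).
Premise 1 is O(¬release_detainee → sign_badge); contrapositively O(¬sign_badge → release_detainee). Since O(¬sign_badge) holds, K gives O(release_detainee).
Applying K to premise 4 (O(release_detainee → ¬stand_down)) and O(release_detainee) yields O(¬stand_down).
The contrapositive of premise 8 (O(¬recuse_self → stand_down)) is O(¬stand_down → recuse_self), and O(¬stand_down) is already established, so O(recuse_self).
With premise 5, O(recuse_self → ping_server), the K-axiom yields O(ping_server).
However, F(ping_server) at premise 2 amounts to O(¬ping_server).
We now have both O(ping_server) and O(¬ping_server) — ping_server is simultaneously obligatory and forbidden, violating the D-axiom.

Inconsistent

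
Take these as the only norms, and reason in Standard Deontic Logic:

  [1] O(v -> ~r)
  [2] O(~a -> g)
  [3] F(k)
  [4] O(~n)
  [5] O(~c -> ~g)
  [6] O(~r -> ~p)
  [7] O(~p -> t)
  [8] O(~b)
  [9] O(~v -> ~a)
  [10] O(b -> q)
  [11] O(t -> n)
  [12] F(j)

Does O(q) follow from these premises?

No

Premise 10 is O(b -> q), but O(b) is not derivable from the premises, so it does not yield O(q).
No other premise forces O(q). An ideal world satisfying every premise can still have q false, so O(q) is not derivable.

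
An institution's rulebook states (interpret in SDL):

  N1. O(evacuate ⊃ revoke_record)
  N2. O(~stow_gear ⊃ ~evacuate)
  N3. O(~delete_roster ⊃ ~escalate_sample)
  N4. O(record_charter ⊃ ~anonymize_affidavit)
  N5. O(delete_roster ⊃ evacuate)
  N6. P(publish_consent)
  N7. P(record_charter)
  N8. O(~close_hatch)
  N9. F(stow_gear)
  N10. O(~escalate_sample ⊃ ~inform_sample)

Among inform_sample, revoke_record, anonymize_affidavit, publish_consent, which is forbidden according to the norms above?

Premise 9, F(stow_gear), is equivalent to O(~stow_gear).
With premise 2, O(~stow_gear ⊃ ~evacuate), the K-axiom yields O(~evacuate).
Premise 5, O(delete_roster ⊃ evacuate), contraposes to O(~evacuate ⊃ ~delete_roster); with O(~evacuate) we get O(~delete_roster).
With premise 3, O(~delete_roster ⊃ ~escalate_sample), the K-axiom yields O(~escalate_sample).
From O(~escalate_sample) and premise 10, O(~escalate_sample ⊃ ~inform_sample), we obtain O(~inform_sample).
So O(~inform_sample) holds, i.e. inform_sample is forbidden. None of the other listed options is forbidden under the premises.

inform_sample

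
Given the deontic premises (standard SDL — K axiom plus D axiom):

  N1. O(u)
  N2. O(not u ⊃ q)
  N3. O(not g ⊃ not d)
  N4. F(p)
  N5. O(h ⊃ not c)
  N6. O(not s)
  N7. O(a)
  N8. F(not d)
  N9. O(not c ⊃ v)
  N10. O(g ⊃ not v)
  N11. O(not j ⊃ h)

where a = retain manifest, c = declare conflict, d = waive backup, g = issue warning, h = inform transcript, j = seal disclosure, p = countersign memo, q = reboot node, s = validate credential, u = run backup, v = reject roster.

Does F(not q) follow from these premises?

Premise 2 is O(not u ⊃ q), but O(not u) is not derivable from the premises, so it does not yield O(q).
No other premise forces O(q). An ideal world satisfying every premise can still have not q true, so F(not q) is not derivable.

No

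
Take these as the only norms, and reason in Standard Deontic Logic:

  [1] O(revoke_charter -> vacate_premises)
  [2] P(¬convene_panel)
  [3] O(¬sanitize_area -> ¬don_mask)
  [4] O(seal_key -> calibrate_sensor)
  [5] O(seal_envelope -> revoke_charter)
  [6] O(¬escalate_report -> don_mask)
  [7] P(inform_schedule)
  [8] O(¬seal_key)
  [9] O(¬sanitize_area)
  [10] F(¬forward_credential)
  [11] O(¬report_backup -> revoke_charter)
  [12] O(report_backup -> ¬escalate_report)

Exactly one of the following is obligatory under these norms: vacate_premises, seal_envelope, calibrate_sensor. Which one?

vacate_premises

From premise 9 we have O(¬sanitize_area).
With premise 3, O(¬sanitize_area -> ¬don_mask), the K-axiom yields O(¬don_mask).
The contrapositive of premise 6 (O(¬escalate_report -> don_mask)) is O(¬don_mask -> escalate_report), and O(¬don_mask) is already established, so O(escalate_report).
The contrapositive of premise 12 (O(report_backup -> ¬escalate_report)) is O(escalate_report -> ¬report_backup), and O(escalate_report) is already established, so O(¬report_backup).
Premise 11 is O(¬report_backup -> revoke_charter); since O(¬report_backup), deontic closure gives O(revoke_charter).
With premise 1, O(revoke_charter -> vacate_premises), the K-axiom yields O(vacate_premises).
So O(vacate_premises) holds — vacate_premises is obligatory. None of the other listed options is made obligatory by any chain of premises.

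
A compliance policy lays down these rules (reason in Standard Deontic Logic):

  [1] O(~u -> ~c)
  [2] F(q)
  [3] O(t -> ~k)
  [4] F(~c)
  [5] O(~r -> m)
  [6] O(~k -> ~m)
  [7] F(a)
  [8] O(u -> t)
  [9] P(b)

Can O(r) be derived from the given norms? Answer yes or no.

Premise 4, F(~c), is equivalent to O(c).
The contrapositive of premise 1 (O(~u -> ~c)) is O(c -> u), and O(c) is already established, so O(u).
From O(u) and premise 8, O(u -> t), we obtain O(t).
Premise 3 is O(t -> ~k); since O(t), deontic closure gives O(~k).
Premise 6 is O(~k -> ~m); since O(~k), deontic closure gives O(~m).
Premise 5, O(~r -> m), contraposes to O(~m -> r); with O(~m) we get O(r).
Premises 2, 7, 9 do not contribute to this derivation.
So O(r) follows.

Yes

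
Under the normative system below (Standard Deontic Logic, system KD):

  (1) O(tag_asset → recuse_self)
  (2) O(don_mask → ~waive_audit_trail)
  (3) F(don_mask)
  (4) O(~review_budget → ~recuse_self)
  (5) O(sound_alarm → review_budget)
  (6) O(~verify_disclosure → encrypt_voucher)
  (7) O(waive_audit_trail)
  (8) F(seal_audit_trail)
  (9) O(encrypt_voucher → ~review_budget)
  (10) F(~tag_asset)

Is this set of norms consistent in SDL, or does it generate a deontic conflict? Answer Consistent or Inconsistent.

Premise 2 is O(don_mask → ~waive_audit_trail), but O(don_mask) is not derivable from the premises, so it does not yield O(~waive_audit_trail).
So O(~waive_audit_trail) is not derivable, and the apparent clash with O(waive_audit_trail) does not arise.
A world satisfying every obligation exists (e.g. don_mask=false, encrypt_voucher=false, recuse_self=true, review_budget=true, seal_audit_trail=false, sound_alarm=false, tag_asset=true, verify_disclosure=true, waive_audit_trail=true); no atom is both obligatory and forbidden, so the set is consistent.

Consistent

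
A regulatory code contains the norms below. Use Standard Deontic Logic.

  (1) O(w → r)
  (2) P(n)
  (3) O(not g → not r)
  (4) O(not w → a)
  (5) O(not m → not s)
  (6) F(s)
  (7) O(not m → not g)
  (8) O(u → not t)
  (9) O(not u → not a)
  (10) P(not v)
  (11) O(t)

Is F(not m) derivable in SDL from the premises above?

Yes

Premise 11 states O(t) outright.
Premise 8 is O(u → not t); contrapositively O(t → not u). Since O(t) holds, K gives O(not u).
From O(not u) and premise 9, O(not u → not a), we obtain O(not a).
The contrapositive of premise 4 (O(not w → a)) is O(not a → w), and O(not a) is already established, so O(w).
With premise 1, O(w → r), the K-axiom yields O(r).
Premise 3, O(not g → not r), contraposes to O(r → g); with O(r) we get O(g).
The contrapositive of premise 7 (O(not m → not g)) is O(g → m), and O(g) is already established, so O(m).
Premises 2, 5, 6, 10 do not contribute to this derivation.
So O(m) holds, i.e. F(not m). The claim follows.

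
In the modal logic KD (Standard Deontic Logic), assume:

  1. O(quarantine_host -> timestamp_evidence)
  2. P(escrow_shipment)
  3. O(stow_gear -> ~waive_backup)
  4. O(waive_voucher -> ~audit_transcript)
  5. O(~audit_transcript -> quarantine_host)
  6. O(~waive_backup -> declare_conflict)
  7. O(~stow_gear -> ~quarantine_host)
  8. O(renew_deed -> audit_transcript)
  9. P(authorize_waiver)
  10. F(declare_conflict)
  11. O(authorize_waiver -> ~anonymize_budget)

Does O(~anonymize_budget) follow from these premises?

Premise 11 is O(authorize_waiver -> ~anonymize_budget), but O(authorize_waiver) is not derivable from the premises (the permission P(authorize_waiver) asserts only ~O(~authorize_waiver), not O(authorize_waiver)), so it does not yield O(~anonymize_budget).
No other premise forces O(~anonymize_budget). An ideal world satisfying every premise can still have ~anonymize_budget false, so O(~anonymize_budget) is not derivable.

No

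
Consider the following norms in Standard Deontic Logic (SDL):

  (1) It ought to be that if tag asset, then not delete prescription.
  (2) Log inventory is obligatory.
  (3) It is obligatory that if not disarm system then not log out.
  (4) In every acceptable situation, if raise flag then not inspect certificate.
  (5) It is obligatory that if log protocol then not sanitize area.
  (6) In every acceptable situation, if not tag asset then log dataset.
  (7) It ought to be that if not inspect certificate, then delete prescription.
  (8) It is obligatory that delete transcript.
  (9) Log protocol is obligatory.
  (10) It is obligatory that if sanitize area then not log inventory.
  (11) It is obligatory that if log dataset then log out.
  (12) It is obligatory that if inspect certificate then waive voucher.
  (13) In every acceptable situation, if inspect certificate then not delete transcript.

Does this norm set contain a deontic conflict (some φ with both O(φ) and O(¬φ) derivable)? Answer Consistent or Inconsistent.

Consistent

Premise 10 is O(sanitize_area → ¬log_inventory), but O(sanitize_area) is not derivable from the premises, so it does not yield O(¬log_inventory).
So O(¬log_inventory) is not derivable, and the apparent clash with O(log_inventory) does not arise.
A world satisfying every obligation exists (e.g. delete_prescription=true, delete_transcript=true, disarm_system=true, inspect_certificate=false, log_dataset=true, log_inventory=true, log_out=true, log_protocol=true, raise_flag=false, sanitize_area=false, tag_asset=false, waive_voucher=false); no atom is both obligatory and forbidden, so the set is consistent.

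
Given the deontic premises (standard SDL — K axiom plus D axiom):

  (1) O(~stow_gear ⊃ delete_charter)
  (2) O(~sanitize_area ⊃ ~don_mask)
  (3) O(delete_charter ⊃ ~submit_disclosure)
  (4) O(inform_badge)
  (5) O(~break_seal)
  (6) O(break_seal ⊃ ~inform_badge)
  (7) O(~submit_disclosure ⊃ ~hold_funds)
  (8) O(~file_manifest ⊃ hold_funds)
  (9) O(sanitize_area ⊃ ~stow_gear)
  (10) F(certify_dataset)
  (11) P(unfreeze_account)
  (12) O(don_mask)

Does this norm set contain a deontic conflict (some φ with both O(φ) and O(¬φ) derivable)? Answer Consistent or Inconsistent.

Premise 6 is O(break_seal ⊃ ~inform_badge), but O(break_seal) is not derivable from the premises, so it does not yield O(~inform_badge).
So O(~inform_badge) is not derivable, and the apparent clash with O(inform_badge) does not arise.
A world satisfying every obligation exists (e.g. break_seal=false, certify_dataset=false, delete_charter=true, don_mask=true, file_manifest=true, hold_funds=false, inform_badge=true, sanitize_area=true, stow_gear=false, submit_disclosure=false, unfreeze_account=false); no atom is both obligatory and forbidden, so the set is consistent.

Consistent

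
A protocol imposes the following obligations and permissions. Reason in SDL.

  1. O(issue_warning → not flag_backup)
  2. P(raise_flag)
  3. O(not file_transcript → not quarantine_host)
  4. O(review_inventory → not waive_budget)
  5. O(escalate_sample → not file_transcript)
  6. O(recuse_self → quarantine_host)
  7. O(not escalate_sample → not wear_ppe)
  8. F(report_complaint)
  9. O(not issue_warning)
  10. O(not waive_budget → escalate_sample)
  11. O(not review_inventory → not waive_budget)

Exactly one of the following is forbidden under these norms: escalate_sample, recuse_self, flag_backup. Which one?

Premises 11 and 4 cover both cases: O(not review_inventory → not waive_budget) and O(review_inventory → not waive_budget). Since not review_inventory ∨ review_inventory is a tautology, O(not waive_budget) follows.
From O(not waive_budget) and premise 10, O(not waive_budget → escalate_sample), we obtain O(escalate_sample).
Applying K to premise 5 (O(escalate_sample → not file_transcript)) and O(escalate_sample) yields O(not file_transcript).
From O(not file_transcript) and premise 3, O(not file_transcript → not quarantine_host), we obtain O(not quarantine_host).
Premise 6, O(recuse_self → quarantine_host), contraposes to O(not quarantine_host → not recuse_self); with O(not quarantine_host) we get O(not recuse_self).
So O(not recuse_self) holds, i.e. recuse_self is forbidden. None of the other listed options is forbidden under the premises.

recuse_self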